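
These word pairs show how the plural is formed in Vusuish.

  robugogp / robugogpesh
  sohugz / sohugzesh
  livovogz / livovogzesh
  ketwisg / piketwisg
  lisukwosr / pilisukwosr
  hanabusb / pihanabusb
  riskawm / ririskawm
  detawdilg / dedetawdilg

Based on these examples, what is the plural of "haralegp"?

ketwisg and detawdilg both end in -g yet inflect differently (piketwisg, dedetawdilg), so the final letter is not what conditions the rule; the second-to-last letter is.
"haralegp" has second-to-last letter 'g'. The stems whose second-to-last letter is 'g' (robugogp → robugogpesh, sohugz → sohugzesh, livovogz → livovogzesh) add -esh.
The other patterns: stems whose second-to-last letter is 's' add the prefix pi-; stems whose second-to-last letter is 'l' or 'w' repeat the first consonant+vowel as a prefix.
So haralegp → haralegpesh.

haralegpesh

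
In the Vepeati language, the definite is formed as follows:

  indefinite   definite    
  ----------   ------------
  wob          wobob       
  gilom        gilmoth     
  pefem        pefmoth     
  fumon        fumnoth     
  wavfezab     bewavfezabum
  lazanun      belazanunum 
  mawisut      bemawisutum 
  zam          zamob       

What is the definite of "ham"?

zam and gilom both end in -m yet inflect differently (zamob, gilmoth), so the final letter is not what conditions the rule; the number of vowels is.
"ham" has 1 vowel. The stems with 1 vowel (wob → wobob, zam → zamob) add -ob.
The other patterns: stems with 2 vowels delete the last vowel and add -oth; stems with 3 vowels add be- … -um around the stem.
So ham → hamob.

hamob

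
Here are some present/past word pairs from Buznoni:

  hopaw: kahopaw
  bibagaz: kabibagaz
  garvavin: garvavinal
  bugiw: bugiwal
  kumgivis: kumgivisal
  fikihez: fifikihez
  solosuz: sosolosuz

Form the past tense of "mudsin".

mudsinal

hopaw and bugiw both end in -w yet inflect differently (kahopaw, bugiwal), so the final letter is not what conditions the rule; the last vowel is.
"mudsin" has last vowel 'i'. The stems whose last vowel is 'i' (garvavin → garvavinal, bugiw → bugiwal, kumgivis → kumgivisal) add -al.
The other patterns: stems whose last vowel is 'a' add the prefix ka-; stems whose last vowel is 'e' or 'u' repeat the first consonant+vowel as a prefix.
So mudsin → mudsinal.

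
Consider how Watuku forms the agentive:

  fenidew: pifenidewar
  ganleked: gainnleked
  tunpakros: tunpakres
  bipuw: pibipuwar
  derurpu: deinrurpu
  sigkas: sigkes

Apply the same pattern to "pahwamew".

fenidew and ganleked both have last vowel 'e' yet inflect differently (pifenidewar, gainnleked), so the last vowel is not what conditions the rule; the final letter is.
"pahwamew" ends in -w. The stems ending in -w (bipuw → pibipuwar, fenidew → pifenidewar) add pi- … -ar around the stem.
The other patterns: stems ending in -s change the last vowel to 'e'; stems ending in -d or -u insert -in- after the first vowel.
So pahwamew → pipahwamewar.

pipahwamewar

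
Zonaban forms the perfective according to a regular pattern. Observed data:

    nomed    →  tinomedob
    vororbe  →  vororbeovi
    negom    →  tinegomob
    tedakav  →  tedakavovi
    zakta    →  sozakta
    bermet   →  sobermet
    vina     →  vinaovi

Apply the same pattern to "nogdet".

tinogdetob

zakta and vina both end in -a yet inflect differently (sozakta, vinaovi), so the final letter is not what conditions the rule; the first letter is.
"nogdet" begins with n-. The stems beginning with n- (nomed → tinomedob, negom → tinegomob) add ti- … -ob around the stem.
The other patterns: stems beginning with b- or z- add the prefix so-; stems beginning with t- or v- add -ovi.
So nogdet → tinogdetob.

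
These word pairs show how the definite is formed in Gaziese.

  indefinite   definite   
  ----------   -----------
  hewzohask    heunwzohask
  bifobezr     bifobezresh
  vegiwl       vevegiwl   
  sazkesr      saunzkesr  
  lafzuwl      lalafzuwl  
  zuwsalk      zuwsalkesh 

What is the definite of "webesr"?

weunbesr

"webesr" has second-to-last letter 's'. The stems whose second-to-last letter is 's' (hewzohask → heunwzohask, sazkesr → saunzkesr) insert -un- after the first vowel.
The other patterns: stems whose second-to-last letter is 'w' repeat the first consonant+vowel as a prefix; stems whose second-to-last letter is 'l' or 'z' add -esh.
So webesr → weunbesr.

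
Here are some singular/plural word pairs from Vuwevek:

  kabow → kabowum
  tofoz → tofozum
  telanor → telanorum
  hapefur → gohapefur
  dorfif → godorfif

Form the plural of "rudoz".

rudozum

"rudoz" has last vowel 'o'. The stems whose last vowel is 'o' (kabow → kabowum, tofoz → tofozum, telanor → telanorum) add -um.
So rudoz → rudozum.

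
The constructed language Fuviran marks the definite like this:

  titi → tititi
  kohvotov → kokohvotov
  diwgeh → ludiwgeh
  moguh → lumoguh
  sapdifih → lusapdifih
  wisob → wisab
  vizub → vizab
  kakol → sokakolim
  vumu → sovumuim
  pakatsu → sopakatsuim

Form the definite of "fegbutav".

fefegbutav

titi and sapdifih both have last vowel 'i' yet inflect differently (tititi, lusapdifih), so the last vowel is not what conditions the rule; the final letter is.
"fegbutav" ends in -v. The one such stem in the data (kohvotov → kokohvotov) repeats the first consonant+vowel as a prefix (as does titi), so the same rule applies.
The other patterns: stems ending in -h add the prefix lu-; stems ending in -b change the last vowel to 'a'; stems ending in -l or -u add so- … -im around the stem.
So fegbutav → fefegbutav.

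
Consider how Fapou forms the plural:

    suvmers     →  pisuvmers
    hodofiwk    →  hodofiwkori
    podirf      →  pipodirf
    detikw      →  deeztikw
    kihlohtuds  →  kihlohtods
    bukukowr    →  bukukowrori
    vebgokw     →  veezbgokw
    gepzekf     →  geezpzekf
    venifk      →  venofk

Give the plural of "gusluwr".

gusluwrori

"gusluwr" has second-to-last letter 'w'. The stems whose second-to-last letter is 'w' (hodofiwk → hodofiwkori, bukukowr → bukukowrori) add -ori.
So gusluwr → gusluwrori.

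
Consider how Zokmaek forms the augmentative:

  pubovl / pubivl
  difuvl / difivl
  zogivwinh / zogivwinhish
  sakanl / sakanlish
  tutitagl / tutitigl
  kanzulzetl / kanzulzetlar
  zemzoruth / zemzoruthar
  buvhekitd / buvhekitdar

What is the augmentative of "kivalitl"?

kanzulzetl and sakanl both end in -l yet inflect differently (kanzulzetlar, sakanlish), so the final letter is not what conditions the rule; the second-to-last letter is.
"kivalitl" has second-to-last letter 't'. The stems whose second-to-last letter is 't' (zemzoruth → zemzoruthar, kanzulzetl → kanzulzetlar, buvhekitd → buvhekitdar) add -ar.
The other patterns: stems whose second-to-last letter is 'n' add -ish; stems whose second-to-last letter is 'g' or 'v' change the last vowel to 'i'.
So kivalitl → kivalitlar.

kivalitlar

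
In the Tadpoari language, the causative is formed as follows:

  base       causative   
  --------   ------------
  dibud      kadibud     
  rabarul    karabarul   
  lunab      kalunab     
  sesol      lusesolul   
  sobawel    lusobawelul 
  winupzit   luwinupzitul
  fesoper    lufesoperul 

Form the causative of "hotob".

"hotob" has last vowel 'o'. The one such stem in the data (sesol → lusesolul) adds lu- … -ul around the stem, so the same rule applies.
So hotob → luhotobul.

luhotobul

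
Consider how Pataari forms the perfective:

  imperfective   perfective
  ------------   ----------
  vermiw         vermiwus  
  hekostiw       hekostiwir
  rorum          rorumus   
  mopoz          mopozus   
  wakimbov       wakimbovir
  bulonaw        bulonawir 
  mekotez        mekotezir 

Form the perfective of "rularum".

"rularum" has 3 vowels. The stems with 3 vowels (wakimbov → wakimbovir, hekostiw → hekostiwir, mekotez → mekotezir) add -ir.
The other pattern: stems with 2 vowels add -us.
So rularum → rularumir.

rularumir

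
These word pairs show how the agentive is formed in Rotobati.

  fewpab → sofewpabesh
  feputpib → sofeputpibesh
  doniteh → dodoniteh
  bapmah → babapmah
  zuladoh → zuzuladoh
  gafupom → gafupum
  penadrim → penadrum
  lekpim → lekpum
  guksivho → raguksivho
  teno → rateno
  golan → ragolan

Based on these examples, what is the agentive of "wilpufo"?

rawilpufo

fewpab and bapmah both have last vowel 'a' yet inflect differently (sofewpabesh, babapmah), so the last vowel is not what conditions the rule; the final letter is.
"wilpufo" ends in -o. The stems ending in -o (guksivho → raguksivho, teno → rateno) add the prefix ra-.
So wilpufo → rawilpufo.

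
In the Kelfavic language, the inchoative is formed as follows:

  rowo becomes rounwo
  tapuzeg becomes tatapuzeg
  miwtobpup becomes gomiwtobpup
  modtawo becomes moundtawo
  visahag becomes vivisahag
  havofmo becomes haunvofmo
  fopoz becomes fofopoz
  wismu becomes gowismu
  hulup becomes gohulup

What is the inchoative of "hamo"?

haunmo

modtawo and fopoz both have last vowel 'o' yet inflect differently (moundtawo, fofopoz), so the last vowel is not what conditions the rule; the final letter is.
"hamo" ends in -o. The stems ending in -o (modtawo → moundtawo, havofmo → haunvofmo, rowo → rounwo) insert -un- after the first vowel.
The other patterns: stems ending in -g or -z repeat the first consonant+vowel as a prefix; stems ending in -p or -u add the prefix go-.
So hamo → haunmo.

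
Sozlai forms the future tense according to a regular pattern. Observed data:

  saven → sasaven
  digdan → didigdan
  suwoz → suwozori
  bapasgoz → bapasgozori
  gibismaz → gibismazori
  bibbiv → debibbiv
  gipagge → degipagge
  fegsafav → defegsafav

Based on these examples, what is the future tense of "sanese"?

digdan and gibismaz both have last vowel 'a' yet inflect differently (didigdan, gibismazori), so the last vowel is not what conditions the rule; the final letter is.
"sanese" ends in -e. The one such stem in the data (gipagge → degipagge) adds the prefix de-, so the same rule applies.
So sanese → desanese.

desanese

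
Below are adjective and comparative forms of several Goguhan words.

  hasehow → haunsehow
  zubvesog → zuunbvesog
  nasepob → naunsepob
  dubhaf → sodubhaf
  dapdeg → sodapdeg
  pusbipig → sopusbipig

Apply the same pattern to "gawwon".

gaunwwon

"gawwon" has last vowel 'o'. The stems whose last vowel is 'o' (hasehow → haunsehow, zubvesog → zuunbvesog, nasepob → naunsepob) insert -un- after the first vowel.
The other pattern: stems whose last vowel is 'a', 'e' or 'i' add the prefix so-.
So gawwon → gaunwwon.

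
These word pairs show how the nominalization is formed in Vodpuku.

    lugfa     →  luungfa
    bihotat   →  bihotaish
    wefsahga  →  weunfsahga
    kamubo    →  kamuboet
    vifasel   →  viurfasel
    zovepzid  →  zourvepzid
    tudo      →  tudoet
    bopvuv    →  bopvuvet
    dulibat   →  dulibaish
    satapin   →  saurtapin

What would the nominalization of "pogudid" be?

pourgudid

bihotat and wefsahga both have last vowel 'a' yet inflect differently (bihotaish, weunfsahga), so the last vowel is not what conditions the rule; the final letter is.
"pogudid" ends in -d. The one such stem in the data (zovepzid → zourvepzid) inserts -ur- after the first vowel (as do satapin, vifasel), so the same rule applies.
So pogudid → pourgudid.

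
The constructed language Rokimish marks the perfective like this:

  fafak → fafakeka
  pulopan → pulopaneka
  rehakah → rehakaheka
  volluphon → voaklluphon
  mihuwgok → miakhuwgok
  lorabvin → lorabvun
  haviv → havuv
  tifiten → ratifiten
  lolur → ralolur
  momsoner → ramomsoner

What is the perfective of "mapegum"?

"mapegum" has last vowel 'u'. The one such stem in the data (lolur → ralolur) adds the prefix ra-, so the same rule applies.
The other patterns: stems whose last vowel is 'a' add -eka; stems whose last vowel is 'o' insert -ak- after the first vowel; stems whose last vowel is 'i' change the last vowel to 'u'.
So mapegum → ramapegum.

ramapegum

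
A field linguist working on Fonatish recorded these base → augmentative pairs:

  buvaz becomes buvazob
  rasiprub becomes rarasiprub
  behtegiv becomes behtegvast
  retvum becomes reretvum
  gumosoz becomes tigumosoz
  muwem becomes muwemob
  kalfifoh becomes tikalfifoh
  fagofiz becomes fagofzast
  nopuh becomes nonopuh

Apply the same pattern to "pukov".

nopuh and kalfifoh both end in -h yet inflect differently (nonopuh, tikalfifoh), so the final letter is not what conditions the rule; the last vowel is.
"pukov" has last vowel 'o'. The stems whose last vowel is 'o' (kalfifoh → tikalfifoh, gumosoz → tigumosoz) add the prefix ti-.
The other patterns: stems whose last vowel is 'u' repeat the first consonant+vowel as a prefix; stems whose last vowel is 'a' or 'e' add -ob; stems whose last vowel is 'i' delete the last vowel and add -ast.
So pukov → tipukov.

tipukov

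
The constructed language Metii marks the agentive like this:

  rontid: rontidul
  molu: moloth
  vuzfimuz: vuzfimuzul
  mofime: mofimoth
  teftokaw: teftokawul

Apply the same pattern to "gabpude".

molu and vuzfimuz both have last vowel 'u' yet inflect differently (moloth, vuzfimuzul), so the last vowel is not what conditions the rule; whether the stem ends in a vowel or a consonant is.
"gabpude" ends in a vowel. The stems ending in a vowel (molu → moloth, mofime → mofimoth) drop the final letter and add -oth.
So gabpude → gabpudoth.

gabpudoth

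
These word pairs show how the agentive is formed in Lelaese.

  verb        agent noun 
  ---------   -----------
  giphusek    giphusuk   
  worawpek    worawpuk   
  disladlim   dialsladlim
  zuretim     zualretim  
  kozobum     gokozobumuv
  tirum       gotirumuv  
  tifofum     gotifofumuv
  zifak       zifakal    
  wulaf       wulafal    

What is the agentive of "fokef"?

fokuf

disladlim and kozobum both end in -m yet inflect differently (dialsladlim, gokozobumuv), so the final letter is not what conditions the rule; the last vowel is.
"fokef" has last vowel 'e'. The stems whose last vowel is 'e' (giphusek → giphusuk, worawpek → worawpuk) change the last vowel to 'u'.
The other patterns: stems whose last vowel is 'i' insert -al- after the first vowel; stems whose last vowel is 'u' add go- … -uv around the stem; stems whose last vowel is 'a' add -al.
So fokef → fokuf.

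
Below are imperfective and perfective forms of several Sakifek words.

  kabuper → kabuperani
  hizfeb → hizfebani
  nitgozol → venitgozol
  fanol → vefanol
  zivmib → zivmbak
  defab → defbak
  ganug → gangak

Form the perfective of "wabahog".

hizfeb and zivmib both end in -b yet inflect differently (hizfebani, zivmbak), so the final letter is not what conditions the rule; the last vowel is.
"wabahog" has last vowel 'o'. The stems whose last vowel is 'o' (nitgozol → venitgozol, fanol → vefanol) add the prefix ve-.
The other patterns: stems whose last vowel is 'e' add -ani; stems whose last vowel is 'a', 'i' or 'u' delete the last vowel and add -ak.
So wabahog → vewabahog.

vewabahog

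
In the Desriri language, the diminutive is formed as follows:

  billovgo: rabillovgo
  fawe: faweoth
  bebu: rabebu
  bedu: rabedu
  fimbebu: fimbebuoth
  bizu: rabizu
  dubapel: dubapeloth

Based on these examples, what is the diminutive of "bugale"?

"bugale" begins with b-. The stems beginning with b- (bizu → rabizu, bebu → rabebu, bedu → rabedu) add the prefix ra-.
So bugale → rabugale.

rabugale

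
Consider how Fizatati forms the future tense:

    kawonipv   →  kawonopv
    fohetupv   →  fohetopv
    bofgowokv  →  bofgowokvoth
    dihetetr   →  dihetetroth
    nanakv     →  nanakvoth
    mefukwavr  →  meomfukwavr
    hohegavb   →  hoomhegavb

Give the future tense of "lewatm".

lewatmoth

kawonipv and bofgowokv both end in -v yet inflect differently (kawonopv, bofgowokvoth), so the final letter is not what conditions the rule; the second-to-last letter is.
"lewatm" has second-to-last letter 't'. The one such stem in the data (dihetetr → dihetetroth) adds -oth, so the same rule applies.
The other patterns: stems whose second-to-last letter is 'p' change the last vowel to 'o'; stems whose second-to-last letter is 'v' insert -om- after the first vowel.
So lewatm → lewatmoth.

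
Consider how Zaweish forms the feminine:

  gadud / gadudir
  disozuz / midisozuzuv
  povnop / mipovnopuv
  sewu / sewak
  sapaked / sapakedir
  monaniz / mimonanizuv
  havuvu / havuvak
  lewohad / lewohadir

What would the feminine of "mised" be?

gadud and sewu both have last vowel 'u' yet inflect differently (gadudir, sewak), so the last vowel is not what conditions the rule; the final letter is.
"mised" ends in -d. The stems ending in -d (sapaked → sapakedir, gadud → gadudir, lewohad → lewohadir) add -ir.
The other patterns: stems ending in -u drop the final letter and add -ak; stems ending in -p or -z add mi- … -uv around the stem.
So mised → misedir.

misedir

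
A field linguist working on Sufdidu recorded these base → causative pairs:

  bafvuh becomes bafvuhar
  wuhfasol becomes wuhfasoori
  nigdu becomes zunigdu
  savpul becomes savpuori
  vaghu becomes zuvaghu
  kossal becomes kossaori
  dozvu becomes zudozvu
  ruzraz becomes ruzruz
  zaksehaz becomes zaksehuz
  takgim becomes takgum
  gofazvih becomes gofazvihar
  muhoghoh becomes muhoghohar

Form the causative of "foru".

bafvuh and savpul both have last vowel 'u' yet inflect differently (bafvuhar, savpuori), so the last vowel is not what conditions the rule; the final letter is.
"foru" ends in -u. The stems ending in -u (vaghu → zuvaghu, nigdu → zunigdu, dozvu → zudozvu) add the prefix zu-.
The other patterns: stems ending in -h add -ar; stems ending in -l drop the final letter and add -ori; stems ending in -m or -z change the last vowel to 'u'.
So foru → zuforu.

zuforu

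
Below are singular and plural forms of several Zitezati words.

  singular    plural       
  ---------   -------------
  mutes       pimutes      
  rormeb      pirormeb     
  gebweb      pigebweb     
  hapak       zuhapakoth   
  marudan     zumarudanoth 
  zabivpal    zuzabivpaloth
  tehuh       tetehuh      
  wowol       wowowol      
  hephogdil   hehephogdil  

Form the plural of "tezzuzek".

zabivpal and wowol both end in -l yet inflect differently (zuzabivpaloth, wowowol), so the final letter is not what conditions the rule; the last vowel is.
"tezzuzek" has last vowel 'e'. The stems whose last vowel is 'e' (mutes → pimutes, rormeb → pirormeb, gebweb → pigebweb) add the prefix pi-.
The other patterns: stems whose last vowel is 'a' add zu- … -oth around the stem; stems whose last vowel is 'i', 'o' or 'u' repeat the first consonant+vowel as a prefix.
So tezzuzek → pitezzuzek.

pitezzuzek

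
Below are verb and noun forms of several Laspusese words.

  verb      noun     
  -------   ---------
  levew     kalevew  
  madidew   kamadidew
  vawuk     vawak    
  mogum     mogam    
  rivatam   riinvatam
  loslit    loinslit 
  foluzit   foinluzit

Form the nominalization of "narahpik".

mogum and rivatam both end in -m yet inflect differently (mogam, riinvatam), so the final letter is not what conditions the rule; the last vowel is.
"narahpik" has last vowel 'i'. The stems whose last vowel is 'i' (loslit → loinslit, foluzit → foinluzit) insert -in- after the first vowel.
The other patterns: stems whose last vowel is 'e' add the prefix ka-; stems whose last vowel is 'u' change the last vowel to 'a'.
So narahpik → nainrahpik.

nainrahpik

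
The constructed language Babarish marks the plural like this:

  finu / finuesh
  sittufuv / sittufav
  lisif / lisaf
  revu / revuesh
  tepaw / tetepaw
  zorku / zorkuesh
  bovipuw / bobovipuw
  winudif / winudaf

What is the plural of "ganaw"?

gaganaw

"ganaw" ends in -w. The stems ending in -w (bovipuw → bobovipuw, tepaw → tetepaw) repeat the first consonant+vowel as a prefix.
So ganaw → gaganaw.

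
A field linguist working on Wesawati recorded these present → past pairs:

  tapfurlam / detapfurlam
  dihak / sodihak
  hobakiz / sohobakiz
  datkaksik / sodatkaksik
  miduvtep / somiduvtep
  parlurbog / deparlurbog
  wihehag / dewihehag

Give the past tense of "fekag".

tapfurlam and dihak both have last vowel 'a' yet inflect differently (detapfurlam, sodihak), so the last vowel is not what conditions the rule; the final letter is.
"fekag" ends in -g. The stems ending in -g (wihehag → dewihehag, parlurbog → deparlurbog) add the prefix de-.
So fekag → defekag.

defekag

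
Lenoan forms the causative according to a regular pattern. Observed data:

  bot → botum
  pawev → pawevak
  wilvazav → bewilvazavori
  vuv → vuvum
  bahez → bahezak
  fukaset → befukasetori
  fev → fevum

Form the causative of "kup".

vuv and pawev both end in -v yet inflect differently (vuvum, pawevak), so the final letter is not what conditions the rule; the number of vowels is.
"kup" has 1 vowel. The stems with 1 vowel (vuv → vuvum, bot → botum, fev → fevum) add -um.
The other patterns: stems with 2 vowels add -ak; stems with 3 vowels add be- … -ori around the stem.
So kup → kupum.

kupum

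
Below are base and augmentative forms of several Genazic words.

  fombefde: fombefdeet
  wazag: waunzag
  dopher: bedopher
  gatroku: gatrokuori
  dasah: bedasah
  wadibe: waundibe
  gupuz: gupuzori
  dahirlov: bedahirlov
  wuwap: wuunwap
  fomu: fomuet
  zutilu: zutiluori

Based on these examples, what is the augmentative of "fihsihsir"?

fombefde and wadibe both end in -e yet inflect differently (fombefdeet, waundibe), so the final letter is not what conditions the rule; the first letter is.
"fihsihsir" begins with f-. The stems beginning with f- (fombefde → fombefdeet, fomu → fomuet) add -et.
So fihsihsir → fihsihsiret.

fihsihsiret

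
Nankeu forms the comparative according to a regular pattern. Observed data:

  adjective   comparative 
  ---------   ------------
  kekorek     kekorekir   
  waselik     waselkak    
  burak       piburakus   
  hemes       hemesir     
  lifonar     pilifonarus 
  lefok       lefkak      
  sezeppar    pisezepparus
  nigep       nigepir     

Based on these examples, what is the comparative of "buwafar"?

kekorek and burak both end in -k yet inflect differently (kekorekir, piburakus), so the final letter is not what conditions the rule; the last vowel is.
"buwafar" has last vowel 'a'. The stems whose last vowel is 'a' (lifonar → pilifonarus, burak → piburakus, sezeppar → pisezepparus) add pi- … -us around the stem.
So buwafar → pibuwafarus.

pibuwafarus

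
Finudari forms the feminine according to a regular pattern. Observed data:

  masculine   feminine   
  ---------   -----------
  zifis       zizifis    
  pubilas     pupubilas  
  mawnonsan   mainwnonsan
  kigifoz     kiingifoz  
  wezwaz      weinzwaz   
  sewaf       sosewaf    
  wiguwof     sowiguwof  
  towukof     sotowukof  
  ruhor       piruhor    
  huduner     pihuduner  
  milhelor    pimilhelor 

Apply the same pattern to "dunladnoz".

duinnladnoz

pubilas and mawnonsan both have last vowel 'a' yet inflect differently (pupubilas, mainwnonsan), so the last vowel is not what conditions the rule; the final letter is.
"dunladnoz" ends in -z. The stems ending in -z (kigifoz → kiingifoz, wezwaz → weinzwaz) insert -in- after the first vowel.
So dunladnoz → duinnladnoz.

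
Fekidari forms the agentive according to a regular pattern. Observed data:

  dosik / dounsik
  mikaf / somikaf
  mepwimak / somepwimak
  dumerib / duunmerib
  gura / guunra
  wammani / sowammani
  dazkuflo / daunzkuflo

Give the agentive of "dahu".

daunhu

dosik and mepwimak both end in -k yet inflect differently (dounsik, somepwimak), so the final letter is not what conditions the rule; the first letter is.
"dahu" begins with d-. The stems beginning with d- (dazkuflo → daunzkuflo, dosik → dounsik, dumerib → duunmerib) insert -un- after the first vowel.
So dahu → daunhu.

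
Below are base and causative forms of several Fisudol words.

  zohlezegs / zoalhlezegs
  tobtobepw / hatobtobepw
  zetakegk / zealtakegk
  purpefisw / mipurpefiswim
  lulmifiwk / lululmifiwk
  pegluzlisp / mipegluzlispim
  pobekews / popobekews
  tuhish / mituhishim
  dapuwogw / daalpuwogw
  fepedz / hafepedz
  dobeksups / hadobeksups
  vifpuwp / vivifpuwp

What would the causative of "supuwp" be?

"supuwp" has second-to-last letter 'w'. The stems whose second-to-last letter is 'w' (vifpuwp → vivifpuwp, lulmifiwk → lululmifiwk, pobekews → popobekews) repeat the first consonant+vowel as a prefix.
The other patterns: stems whose second-to-last letter is 's' add mi- … -im around the stem; stems whose second-to-last letter is 'g' insert -al- after the first vowel; stems whose second-to-last letter is 'd' or 'p' add the prefix ha-.
So supuwp → susupuwp.

susupuwp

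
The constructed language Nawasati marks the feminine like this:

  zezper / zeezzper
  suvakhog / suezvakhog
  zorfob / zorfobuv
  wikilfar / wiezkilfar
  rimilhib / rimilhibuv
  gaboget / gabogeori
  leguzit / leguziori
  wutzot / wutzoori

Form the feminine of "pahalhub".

zorfob and wutzot both have last vowel 'o' yet inflect differently (zorfobuv, wutzoori), so the last vowel is not what conditions the rule; the final letter is.
"pahalhub" ends in -b. The stems ending in -b (zorfob → zorfobuv, rimilhib → rimilhibuv) add -uv.
The other patterns: stems ending in -t drop the final letter and add -ori; stems ending in -g or -r insert -ez- after the first vowel.
So pahalhub → pahalhubuv.

pahalhubuv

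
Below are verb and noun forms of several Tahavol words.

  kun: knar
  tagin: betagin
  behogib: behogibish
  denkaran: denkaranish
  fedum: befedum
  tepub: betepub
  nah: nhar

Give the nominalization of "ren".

kun and tagin both end in -n yet inflect differently (knar, betagin), so the final letter is not what conditions the rule; the number of vowels is.
"ren" has 1 vowel. The stems with 1 vowel (nah → nhar, kun → knar) delete the last vowel and add -ar.
So ren → rnar.

rnar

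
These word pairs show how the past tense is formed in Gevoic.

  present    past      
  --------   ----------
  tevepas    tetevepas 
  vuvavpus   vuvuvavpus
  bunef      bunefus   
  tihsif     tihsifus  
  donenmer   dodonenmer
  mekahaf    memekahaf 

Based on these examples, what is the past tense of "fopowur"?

fofopowur

mekahaf and tihsif both end in -f yet inflect differently (memekahaf, tihsifus), so the final letter is not what conditions the rule; the number of vowels is.
"fopowur" has 3 vowels. The stems with 3 vowels (tevepas → tetevepas, vuvavpus → vuvuvavpus, mekahaf → memekahaf) repeat the first consonant+vowel as a prefix.
So fopowur → fofopowur.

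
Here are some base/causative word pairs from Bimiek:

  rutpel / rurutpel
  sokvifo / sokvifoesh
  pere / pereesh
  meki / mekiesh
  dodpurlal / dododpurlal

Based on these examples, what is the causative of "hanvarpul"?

hahanvarpul

pere and rutpel both have last vowel 'e' yet inflect differently (pereesh, rurutpel), so the last vowel is not what conditions the rule; whether the stem ends in a vowel or a consonant is.
"hanvarpul" ends in a consonant. The stems ending in a consonant (dodpurlal → dododpurlal, rutpel → rurutpel) repeat the first consonant+vowel as a prefix.
So hanvarpul → hahanvarpul.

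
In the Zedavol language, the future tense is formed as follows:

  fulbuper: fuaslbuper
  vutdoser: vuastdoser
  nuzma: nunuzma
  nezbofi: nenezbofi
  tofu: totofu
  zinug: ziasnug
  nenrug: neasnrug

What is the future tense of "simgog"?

"simgog" ends in a consonant. The stems ending in a consonant (fulbuper → fuaslbuper, nenrug → neasnrug, zinug → ziasnug) insert -as- after the first vowel.
The other pattern: stems ending in a vowel repeat the first consonant+vowel as a prefix.
So simgog → siasmgog.

siasmgog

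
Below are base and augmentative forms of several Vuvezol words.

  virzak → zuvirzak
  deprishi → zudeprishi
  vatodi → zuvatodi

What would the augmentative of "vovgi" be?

Every pair shown (virzak → zuvirzak, deprishi → zudeprishi, vatodi → zuvatodi) follows the same rule: add the prefix zu-.
So vovgi → zuvovgi.

zuvovgi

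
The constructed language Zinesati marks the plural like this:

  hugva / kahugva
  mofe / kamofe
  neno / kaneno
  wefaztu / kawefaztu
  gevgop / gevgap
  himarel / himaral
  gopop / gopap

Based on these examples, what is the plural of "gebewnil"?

neno and gevgop both have last vowel 'o' yet inflect differently (kaneno, gevgap), so the last vowel is not what conditions the rule; whether the stem ends in a vowel or a consonant is.
"gebewnil" ends in a consonant. The stems ending in a consonant (gevgop → gevgap, himarel → himaral, gopop → gopap) change the last vowel to 'a'.
The other pattern: stems ending in a vowel add the prefix ka-.
So gebewnil → gebewnal.

gebewnal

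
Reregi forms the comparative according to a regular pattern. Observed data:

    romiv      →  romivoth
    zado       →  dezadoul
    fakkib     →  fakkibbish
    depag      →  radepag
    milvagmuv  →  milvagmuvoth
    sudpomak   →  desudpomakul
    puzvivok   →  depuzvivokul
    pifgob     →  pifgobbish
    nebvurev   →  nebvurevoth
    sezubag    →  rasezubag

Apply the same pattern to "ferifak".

fakkib and romiv both have last vowel 'i' yet inflect differently (fakkibbish, romivoth), so the last vowel is not what conditions the rule; the final letter is.
"ferifak" ends in -k. The stems ending in -k (sudpomak → desudpomakul, puzvivok → depuzvivokul) add de- … -ul around the stem.
The other patterns: stems ending in -g add the prefix ra-; stems ending in -b double the final consonant and add -ish; stems ending in -v add -oth.
So ferifak → deferifakul.

deferifakul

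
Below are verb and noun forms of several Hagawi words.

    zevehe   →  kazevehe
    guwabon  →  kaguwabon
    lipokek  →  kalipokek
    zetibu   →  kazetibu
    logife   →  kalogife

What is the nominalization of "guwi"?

Every pair shown (zevehe → kazevehe, guwabon → kaguwabon, lipokek → kalipokek, …) follows the same rule: add the prefix ka-.
So guwi → kaguwi.

kaguwi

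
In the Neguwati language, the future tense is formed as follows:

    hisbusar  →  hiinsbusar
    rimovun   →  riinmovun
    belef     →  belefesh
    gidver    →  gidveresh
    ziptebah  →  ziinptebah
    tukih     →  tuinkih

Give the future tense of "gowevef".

gidver and hisbusar both end in -r yet inflect differently (gidveresh, hiinsbusar), so the final letter is not what conditions the rule; the last vowel is.
"gowevef" has last vowel 'e'. The stems whose last vowel is 'e' (gidver → gidveresh, belef → belefesh) add -esh.
So gowevef → gowevefesh.

gowevefesh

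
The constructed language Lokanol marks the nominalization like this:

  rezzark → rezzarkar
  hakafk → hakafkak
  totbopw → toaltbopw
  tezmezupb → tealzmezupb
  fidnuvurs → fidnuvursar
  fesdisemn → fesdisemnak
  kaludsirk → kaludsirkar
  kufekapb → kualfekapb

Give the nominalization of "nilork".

rezzark and hakafk both end in -k yet inflect differently (rezzarkar, hakafkak), so the final letter is not what conditions the rule; the second-to-last letter is.
"nilork" has second-to-last letter 'r'. The stems whose second-to-last letter is 'r' (fidnuvurs → fidnuvursar, rezzark → rezzarkar, kaludsirk → kaludsirkar) add -ar.
The other patterns: stems whose second-to-last letter is 'p' insert -al- after the first vowel; stems whose second-to-last letter is 'f' or 'm' add -ak.
So nilork → nilorkar.

nilorkar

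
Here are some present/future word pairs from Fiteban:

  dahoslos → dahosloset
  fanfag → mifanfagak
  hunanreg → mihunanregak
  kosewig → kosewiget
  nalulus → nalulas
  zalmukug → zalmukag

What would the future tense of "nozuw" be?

nozaw

zalmukug and hunanreg both end in -g yet inflect differently (zalmukag, mihunanregak), so the final letter is not what conditions the rule; the last vowel is.
"nozuw" has last vowel 'u'. The stems whose last vowel is 'u' (zalmukug → zalmukag, nalulus → nalulas) change the last vowel to 'a'.
The other patterns: stems whose last vowel is 'a' or 'e' add mi- … -ak around the stem; stems whose last vowel is 'i' or 'o' add -et.
So nozuw → nozaw.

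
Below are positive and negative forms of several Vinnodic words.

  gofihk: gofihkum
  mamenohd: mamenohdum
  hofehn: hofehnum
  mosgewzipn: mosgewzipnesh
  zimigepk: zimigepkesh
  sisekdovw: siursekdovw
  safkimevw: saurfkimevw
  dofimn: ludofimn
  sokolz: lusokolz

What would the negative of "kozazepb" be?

hofehn and mosgewzipn both end in -n yet inflect differently (hofehnum, mosgewzipnesh), so the final letter is not what conditions the rule; the second-to-last letter is.
"kozazepb" has second-to-last letter 'p'. The stems whose second-to-last letter is 'p' (mosgewzipn → mosgewzipnesh, zimigepk → zimigepkesh) add -esh.
So kozazepb → kozazepbesh.

kozazepbesh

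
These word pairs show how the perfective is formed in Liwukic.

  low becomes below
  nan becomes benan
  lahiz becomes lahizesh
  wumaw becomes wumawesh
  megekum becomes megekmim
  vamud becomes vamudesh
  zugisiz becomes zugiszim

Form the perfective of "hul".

behul

"hul" has 1 vowel. The stems with 1 vowel (low → below, nan → benan) add the prefix be-.
The other patterns: stems with 2 vowels add -esh; stems with 3 vowels delete the last vowel and add -im.
So hul → behul.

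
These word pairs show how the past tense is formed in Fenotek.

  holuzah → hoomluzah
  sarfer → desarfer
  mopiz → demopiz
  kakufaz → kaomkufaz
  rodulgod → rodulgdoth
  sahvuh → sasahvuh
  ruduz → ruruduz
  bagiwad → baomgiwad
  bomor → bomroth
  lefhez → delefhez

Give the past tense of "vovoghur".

vovovoghur

sahvuh and holuzah both end in -h yet inflect differently (sasahvuh, hoomluzah), so the final letter is not what conditions the rule; the last vowel is.
"vovoghur" has last vowel 'u'. The stems whose last vowel is 'u' (sahvuh → sasahvuh, ruduz → ruruduz) repeat the first consonant+vowel as a prefix.
So vovoghur → vovovoghur.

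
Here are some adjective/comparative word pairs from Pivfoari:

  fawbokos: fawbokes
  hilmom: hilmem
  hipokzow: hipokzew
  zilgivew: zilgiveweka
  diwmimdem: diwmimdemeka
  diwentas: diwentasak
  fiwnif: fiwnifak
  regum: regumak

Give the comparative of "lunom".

hipokzow and zilgivew both end in -w yet inflect differently (hipokzew, zilgiveweka), so the final letter is not what conditions the rule; the last vowel is.
"lunom" has last vowel 'o'. The stems whose last vowel is 'o' (fawbokos → fawbokes, hilmom → hilmem, hipokzow → hipokzew) change the last vowel to 'e'.
The other patterns: stems whose last vowel is 'e' add -eka; stems whose last vowel is 'a', 'i' or 'u' add -ak.
So lunom → lunem.

lunem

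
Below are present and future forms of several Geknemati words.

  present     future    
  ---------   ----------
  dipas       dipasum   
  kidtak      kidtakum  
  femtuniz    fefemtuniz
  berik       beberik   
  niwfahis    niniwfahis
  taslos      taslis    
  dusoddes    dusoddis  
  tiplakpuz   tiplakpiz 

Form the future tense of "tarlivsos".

tarlivsis

kidtak and berik both end in -k yet inflect differently (kidtakum, beberik), so the final letter is not what conditions the rule; the last vowel is.
"tarlivsos" has last vowel 'o'. The one such stem in the data (taslos → taslis) changes the last vowel to 'i' (as do dusoddes, tiplakpuz), so the same rule applies.
The other patterns: stems whose last vowel is 'a' add -um; stems whose last vowel is 'i' repeat the first consonant+vowel as a prefix.
So tarlivsos → tarlivsis.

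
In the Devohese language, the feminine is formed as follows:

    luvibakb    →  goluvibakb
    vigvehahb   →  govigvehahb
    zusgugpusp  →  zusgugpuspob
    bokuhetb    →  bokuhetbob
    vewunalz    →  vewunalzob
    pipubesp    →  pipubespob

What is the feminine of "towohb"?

"towohb" has second-to-last letter 'h'. The one such stem in the data (vigvehahb → govigvehahb) adds the prefix go-, so the same rule applies.
So towohb → gotowohb.

gotowohb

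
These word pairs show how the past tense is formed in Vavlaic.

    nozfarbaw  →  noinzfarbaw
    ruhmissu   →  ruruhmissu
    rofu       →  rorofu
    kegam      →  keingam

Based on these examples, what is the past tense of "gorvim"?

rofu and kegam both have 2 vowels yet inflect differently (rorofu, keingam), so the number of vowels is not what conditions the rule; the final letter is.
"gorvim" ends in -m. The one such stem in the data (kegam → keingam) inserts -in- after the first vowel (as does nozfarbaw), so the same rule applies.
So gorvim → goinrvim.

goinrvim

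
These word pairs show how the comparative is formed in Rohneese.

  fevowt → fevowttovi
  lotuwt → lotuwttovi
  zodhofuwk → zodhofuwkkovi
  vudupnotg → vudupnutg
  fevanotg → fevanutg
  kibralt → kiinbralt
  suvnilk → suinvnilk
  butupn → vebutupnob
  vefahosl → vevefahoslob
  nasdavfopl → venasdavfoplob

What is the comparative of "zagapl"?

vezagaplob

fevowt and kibralt both end in -t yet inflect differently (fevowttovi, kiinbralt), so the final letter is not what conditions the rule; the second-to-last letter is.
"zagapl" has second-to-last letter 'p'. The stems whose second-to-last letter is 'p' (butupn → vebutupnob, nasdavfopl → venasdavfoplob) add ve- … -ob around the stem.
The other patterns: stems whose second-to-last letter is 'w' double the final consonant and add -ovi; stems whose second-to-last letter is 't' change the last vowel to 'u'; stems whose second-to-last letter is 'l' insert -in- after the first vowel.
So zagapl → vezagaplob.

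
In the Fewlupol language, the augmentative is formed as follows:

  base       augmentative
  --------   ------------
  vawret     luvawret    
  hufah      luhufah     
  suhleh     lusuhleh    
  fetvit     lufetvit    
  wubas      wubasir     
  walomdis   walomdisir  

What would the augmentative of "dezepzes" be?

dezepzesir

walomdis and fetvit both have last vowel 'i' yet inflect differently (walomdisir, lufetvit), so the last vowel is not what conditions the rule; the final letter is.
"dezepzes" ends in -s. The stems ending in -s (walomdis → walomdisir, wubas → wubasir) add -ir.
So dezepzes → dezepzesir.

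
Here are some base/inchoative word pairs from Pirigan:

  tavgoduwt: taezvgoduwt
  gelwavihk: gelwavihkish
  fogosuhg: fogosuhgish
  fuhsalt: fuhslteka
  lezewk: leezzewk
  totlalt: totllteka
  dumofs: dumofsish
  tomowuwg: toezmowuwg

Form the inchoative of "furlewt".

totlalt and tavgoduwt both end in -t yet inflect differently (totllteka, taezvgoduwt), so the final letter is not what conditions the rule; the second-to-last letter is.
"furlewt" has second-to-last letter 'w'. The stems whose second-to-last letter is 'w' (tavgoduwt → taezvgoduwt, tomowuwg → toezmowuwg, lezewk → leezzewk) insert -ez- after the first vowel.
So furlewt → fuezrlewt.

fuezrlewt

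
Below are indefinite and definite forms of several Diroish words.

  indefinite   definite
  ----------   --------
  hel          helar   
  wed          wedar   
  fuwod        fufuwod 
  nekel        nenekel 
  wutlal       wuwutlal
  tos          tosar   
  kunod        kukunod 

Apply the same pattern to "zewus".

wed and kunod both end in -d yet inflect differently (wedar, kukunod), so the final letter is not what conditions the rule; the number of vowels is.
"zewus" has 2 vowels. The stems with 2 vowels (kunod → kukunod, wutlal → wuwutlal, fuwod → fufuwod) repeat the first consonant+vowel as a prefix.
The other pattern: stems with 1 vowel add -ar.
So zewus → zezewus.

zezewus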